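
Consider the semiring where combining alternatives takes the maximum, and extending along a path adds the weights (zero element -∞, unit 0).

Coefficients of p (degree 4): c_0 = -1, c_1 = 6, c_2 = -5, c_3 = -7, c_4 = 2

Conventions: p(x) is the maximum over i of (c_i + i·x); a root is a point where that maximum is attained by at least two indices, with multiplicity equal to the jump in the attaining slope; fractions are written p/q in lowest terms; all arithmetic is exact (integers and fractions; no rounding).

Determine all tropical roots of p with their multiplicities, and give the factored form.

hull edge (i=0, c=-1) to (i=1, c=6): slope 7, span 1
hull edge (i=1, c=6) to (i=4, c=2): slope -4/3, span 3
Factored form: p(x) = 2 ⊗ (x ⊕ (-7)) ⊗ (x ⊕ 4/3) ⊗ (x ⊕ 4/3) ⊗ (x ⊕ 4/3)
Answer: roots = -7 (mult 1), 4/3 (mult 3)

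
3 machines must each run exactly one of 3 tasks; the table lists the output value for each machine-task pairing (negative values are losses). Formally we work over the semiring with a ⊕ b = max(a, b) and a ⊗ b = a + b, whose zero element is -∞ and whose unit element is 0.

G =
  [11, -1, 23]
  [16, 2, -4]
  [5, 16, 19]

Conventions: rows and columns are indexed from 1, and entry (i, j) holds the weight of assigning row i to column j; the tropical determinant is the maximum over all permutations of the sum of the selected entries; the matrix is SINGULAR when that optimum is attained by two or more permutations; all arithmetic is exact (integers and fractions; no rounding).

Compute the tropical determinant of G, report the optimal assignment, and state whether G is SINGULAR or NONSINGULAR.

σ = (1, 2, 3): 11 + 2 + 19 = 32
σ = (1, 3, 2): 11 + (-4) + 16 = 23
σ = (2, 1, 3): (-1) + 16 + 19 = 34
σ = (2, 3, 1): (-1) + (-4) + 5 = 0
σ = (3, 1, 2): 23 + 16 + 16 = 55
σ = (3, 2, 1): 23 + 2 + 5 = 30
Optimal value attained by: σ = (3, 1, 2).
Answer: det⊕(G) = 55; verdict: NONSINGULAR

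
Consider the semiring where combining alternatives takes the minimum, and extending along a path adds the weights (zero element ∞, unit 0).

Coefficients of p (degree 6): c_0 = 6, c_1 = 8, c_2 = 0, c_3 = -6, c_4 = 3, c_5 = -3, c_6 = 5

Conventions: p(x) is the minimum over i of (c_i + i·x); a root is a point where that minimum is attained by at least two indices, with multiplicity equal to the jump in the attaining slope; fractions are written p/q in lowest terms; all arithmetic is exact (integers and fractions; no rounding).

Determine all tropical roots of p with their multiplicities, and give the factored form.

hull edge (i=0, c=6) to (i=3, c=-6): slope -4, span 3
hull edge (i=3, c=-6) to (i=5, c=-3): slope 3/2, span 2
hull edge (i=5, c=-3) to (i=6, c=5): slope 8, span 1
Factored form: p(x) = 5 ⊗ (x ⊕ (-8)) ⊗ (x ⊕ (-3/2)) ⊗ (x ⊕ (-3/2)) ⊗ (x ⊕ 4) ⊗ (x ⊕ 4) ⊗ (x ⊕ 4)
Answer: roots = -8 (mult 1), -3/2 (mult 2), 4 (mult 3)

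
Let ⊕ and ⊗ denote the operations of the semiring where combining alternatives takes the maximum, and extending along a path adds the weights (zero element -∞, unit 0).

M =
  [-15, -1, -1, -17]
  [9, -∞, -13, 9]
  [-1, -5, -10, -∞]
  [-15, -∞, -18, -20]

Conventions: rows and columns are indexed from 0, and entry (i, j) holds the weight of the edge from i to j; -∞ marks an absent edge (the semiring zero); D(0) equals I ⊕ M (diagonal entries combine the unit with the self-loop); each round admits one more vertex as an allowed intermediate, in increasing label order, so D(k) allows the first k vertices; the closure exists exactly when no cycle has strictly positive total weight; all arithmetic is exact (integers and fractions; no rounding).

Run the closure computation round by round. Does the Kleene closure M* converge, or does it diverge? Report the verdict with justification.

D(0):
  [0, -1, -1, -17]
  [9, 0, -13, 9]
  [-1, -5, 0, -∞]
  [-15, -∞, -18, 0]
Detection: at round 1, diagonal entry (1, 1) turns strictly positive.
Key observation: the cycle 1->0->1 has total weight 9 + (-1), which is strictly positive.
Answer: DIVERGES — positive cycle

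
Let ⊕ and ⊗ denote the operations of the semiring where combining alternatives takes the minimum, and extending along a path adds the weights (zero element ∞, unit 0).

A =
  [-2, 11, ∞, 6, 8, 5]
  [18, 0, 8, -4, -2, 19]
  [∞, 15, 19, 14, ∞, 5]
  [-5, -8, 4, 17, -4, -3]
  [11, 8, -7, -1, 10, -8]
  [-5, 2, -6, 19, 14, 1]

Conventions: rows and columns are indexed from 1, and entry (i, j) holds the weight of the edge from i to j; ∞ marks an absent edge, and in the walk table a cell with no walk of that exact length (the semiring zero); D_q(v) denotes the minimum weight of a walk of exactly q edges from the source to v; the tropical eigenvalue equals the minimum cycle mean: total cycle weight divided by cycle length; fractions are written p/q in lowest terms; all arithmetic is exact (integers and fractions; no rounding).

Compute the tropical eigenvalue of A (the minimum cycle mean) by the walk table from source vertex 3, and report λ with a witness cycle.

q=0: [∞, ∞, 0, ∞, ∞, ∞]
q=1: [∞, 15, 19, 14, ∞, 5]
q=2: [0, 6, -1, 11, 10, 6]
q=3: [-2, 3, 0, 2, 4, 2]
q=4: [-4, -6, -4, -1, -2, -4]
q=5: [-9, -9, -10, -10, -8, -10]
q=6: [-15, -18, -16, -13, -14, -16]
Optimal cycle mean attained by: cycle 2->4->2, total (-4) + (-8), length 2.
Answer: λ = -6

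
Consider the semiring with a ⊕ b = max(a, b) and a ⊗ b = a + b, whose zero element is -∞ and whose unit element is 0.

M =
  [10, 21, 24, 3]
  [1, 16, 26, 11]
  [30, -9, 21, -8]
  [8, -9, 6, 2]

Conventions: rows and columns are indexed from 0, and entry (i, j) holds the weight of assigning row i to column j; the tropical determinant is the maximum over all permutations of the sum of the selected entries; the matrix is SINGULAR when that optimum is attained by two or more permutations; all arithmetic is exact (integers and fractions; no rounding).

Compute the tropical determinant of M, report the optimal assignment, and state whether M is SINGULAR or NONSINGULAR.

σ = (0, 1, 2, 3): 10 + 16 + 21 + 2 = 49
σ = (0, 1, 3, 2): 10 + 16 + (-8) + 6 = 24
σ = (0, 2, 1, 3): 10 + 26 + (-9) + 2 = 29
σ = (0, 2, 3, 1): 10 + 26 + (-8) + (-9) = 19
σ = (0, 3, 1, 2): 10 + 11 + (-9) + 6 = 18
σ = (0, 3, 2, 1): 10 + 11 + 21 + (-9) = 33
σ = (1, 0, 2, 3): 21 + 1 + 21 + 2 = 45
σ = (1, 0, 3, 2): 21 + 1 + (-8) + 6 = 20
σ = (1, 2, 0, 3): 21 + 26 + 30 + 2 = 79
σ = (1, 2, 3, 0): 21 + 26 + (-8) + 8 = 47
σ = (1, 3, 0, 2): 21 + 11 + 30 + 6 = 68
σ = (1, 3, 2, 0): 21 + 11 + 21 + 8 = 61
σ = (2, 0, 1, 3): 24 + 1 + (-9) + 2 = 18
σ = (2, 0, 3, 1): 24 + 1 + (-8) + (-9) = 8
σ = (2, 1, 0, 3): 24 + 16 + 30 + 2 = 72
σ = (2, 1, 3, 0): 24 + 16 + (-8) + 8 = 40
σ = (2, 3, 0, 1): 24 + 11 + 30 + (-9) = 56
σ = (2, 3, 1, 0): 24 + 11 + (-9) + 8 = 34
σ = (3, 0, 1, 2): 3 + 1 + (-9) + 6 = 1
σ = (3, 0, 2, 1): 3 + 1 + 21 + (-9) = 16
σ = (3, 1, 0, 2): 3 + 16 + 30 + 6 = 55
σ = (3, 1, 2, 0): 3 + 16 + 21 + 8 = 48
σ = (3, 2, 0, 1): 3 + 26 + 30 + (-9) = 50
σ = (3, 2, 1, 0): 3 + 26 + (-9) + 8 = 28
Optimal value attained by: σ = (1, 2, 0, 3).
Answer: det⊕(M) = 79; verdict: NONSINGULAR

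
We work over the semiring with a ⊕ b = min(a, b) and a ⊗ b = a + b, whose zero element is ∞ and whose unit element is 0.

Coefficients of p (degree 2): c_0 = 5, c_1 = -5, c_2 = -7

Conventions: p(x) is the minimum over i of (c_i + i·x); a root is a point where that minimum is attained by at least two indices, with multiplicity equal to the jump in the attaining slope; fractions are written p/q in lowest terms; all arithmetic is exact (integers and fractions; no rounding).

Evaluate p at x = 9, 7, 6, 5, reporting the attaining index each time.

p(9) = min(5+0·9=5, -5+1·9=4, -7+2·9=11) = 4 (attained by i=1)
p(7) = min(5+0·7=5, -5+1·7=2, -7+2·7=7) = 2 (attained by i=1)
p(6) = min(5+0·6=5, -5+1·6=1, -7+2·6=5) = 1 (attained by i=1)
p(5) = min(5+0·5=5, -5+1·5=0, -7+2·5=3) = 0 (attained by i=1)
Answer: p(9) = 4; p(7) = 2; p(6) = 1; p(5) = 0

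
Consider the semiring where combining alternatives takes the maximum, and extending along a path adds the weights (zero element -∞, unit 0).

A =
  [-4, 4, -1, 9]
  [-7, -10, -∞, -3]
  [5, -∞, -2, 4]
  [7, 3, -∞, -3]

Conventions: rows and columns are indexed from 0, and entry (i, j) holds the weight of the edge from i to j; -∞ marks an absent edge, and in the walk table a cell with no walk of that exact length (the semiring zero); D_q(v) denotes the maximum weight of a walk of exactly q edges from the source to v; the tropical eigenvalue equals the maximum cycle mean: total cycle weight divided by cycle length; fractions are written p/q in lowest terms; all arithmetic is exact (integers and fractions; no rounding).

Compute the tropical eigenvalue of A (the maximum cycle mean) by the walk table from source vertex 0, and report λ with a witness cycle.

q=0: [0, -∞, -∞, -∞]
q=1: [-4, 4, -1, 9]
q=2: [16, 12, -3, 6]
q=3: [13, 20, 15, 25]
q=4: [32, 28, 13, 22]
Optimal cycle mean attained by: cycle 0->3->0, total 9 + 7, length 2.
Answer: λ = 8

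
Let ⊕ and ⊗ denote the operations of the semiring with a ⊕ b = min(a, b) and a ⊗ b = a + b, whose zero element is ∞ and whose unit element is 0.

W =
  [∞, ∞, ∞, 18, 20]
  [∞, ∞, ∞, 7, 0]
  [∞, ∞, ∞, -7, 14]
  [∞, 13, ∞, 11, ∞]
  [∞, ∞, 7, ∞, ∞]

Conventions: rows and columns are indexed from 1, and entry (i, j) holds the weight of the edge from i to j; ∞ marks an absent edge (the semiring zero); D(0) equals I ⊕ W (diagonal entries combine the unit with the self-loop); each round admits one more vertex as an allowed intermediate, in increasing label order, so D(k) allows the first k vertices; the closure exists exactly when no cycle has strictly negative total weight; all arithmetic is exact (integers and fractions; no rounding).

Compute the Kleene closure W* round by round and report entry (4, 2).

D(0):
  [0, ∞, ∞, 18, 20]
  [∞, 0, ∞, 7, 0]
  [∞, ∞, 0, -7, 14]
  [∞, 13, ∞, 0, ∞]
  [∞, ∞, 7, ∞, 0]
D(1):
  [0, ∞, ∞, 18, 20]
  [∞, 0, ∞, 7, 0]
  [∞, ∞, 0, -7, 14]
  [∞, 13, ∞, 0, ∞]
  [∞, ∞, 7, ∞, 0]
D(2):
  [0, ∞, ∞, 18, 20]
  [∞, 0, ∞, 7, 0]
  [∞, ∞, 0, -7, 14]
  [∞, 13, ∞, 0, 13]
  [∞, ∞, 7, ∞, 0]
D(3):
  [0, ∞, ∞, 18, 20]
  [∞, 0, ∞, 7, 0]
  [∞, ∞, 0, -7, 14]
  [∞, 13, ∞, 0, 13]
  [∞, ∞, 7, 0, 0]
D(4):
  [0, 31, ∞, 18, 20]
  [∞, 0, ∞, 7, 0]
  [∞, 6, 0, -7, 6]
  [∞, 13, ∞, 0, 13]
  [∞, 13, 7, 0, 0]
D(5):
  [0, 31, 27, 18, 20]
  [∞, 0, 7, 0, 0]
  [∞, 6, 0, -7, 6]
  [∞, 13, 20, 0, 13]
  [∞, 13, 7, 0, 0]
Answer: W*[4][2] = 13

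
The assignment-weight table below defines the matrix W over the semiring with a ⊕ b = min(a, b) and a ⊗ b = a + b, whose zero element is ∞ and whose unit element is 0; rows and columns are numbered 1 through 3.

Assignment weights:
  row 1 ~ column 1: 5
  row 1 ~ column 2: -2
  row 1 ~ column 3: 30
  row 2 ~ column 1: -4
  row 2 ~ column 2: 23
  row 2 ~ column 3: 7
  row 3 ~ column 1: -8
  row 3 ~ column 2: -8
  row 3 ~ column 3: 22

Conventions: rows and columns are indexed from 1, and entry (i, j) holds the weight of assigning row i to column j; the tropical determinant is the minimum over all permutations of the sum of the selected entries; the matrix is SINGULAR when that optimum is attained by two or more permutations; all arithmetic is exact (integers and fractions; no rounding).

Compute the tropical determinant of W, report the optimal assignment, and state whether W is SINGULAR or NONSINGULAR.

σ = (1, 2, 3): 5 + 23 + 22 = 50
σ = (1, 3, 2): 5 + 7 + (-8) = 4
σ = (2, 1, 3): (-2) + (-4) + 22 = 16
σ = (2, 3, 1): (-2) + 7 + (-8) = -3
σ = (3, 1, 2): 30 + (-4) + (-8) = 18
σ = (3, 2, 1): 30 + 23 + (-8) = 45
Optimal value attained by: σ = (2, 3, 1).
Answer: det⊕(W) = -3; verdict: NONSINGULAR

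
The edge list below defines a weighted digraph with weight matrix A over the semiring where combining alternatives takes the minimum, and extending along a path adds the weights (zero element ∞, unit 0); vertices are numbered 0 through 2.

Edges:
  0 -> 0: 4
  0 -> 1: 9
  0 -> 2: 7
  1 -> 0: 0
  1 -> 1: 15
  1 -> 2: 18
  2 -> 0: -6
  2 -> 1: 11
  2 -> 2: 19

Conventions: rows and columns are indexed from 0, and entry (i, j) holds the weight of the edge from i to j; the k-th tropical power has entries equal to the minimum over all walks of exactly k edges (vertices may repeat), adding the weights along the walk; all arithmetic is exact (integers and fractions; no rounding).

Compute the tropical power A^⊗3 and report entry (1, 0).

A^⊗2:
  [1, 13, 11]
  [4, 9, 7]
  [-2, 3, 1]
A^⊗3:
  [5, 10, 8]
  [1, 13, 11]
  [-5, 7, 5]
Key observation: the optimum is the walk 1->0->2->0, with weight 0 + 7 + (-6) = 1.
Optimal value attained by: walk 1->0->2->0.
Answer: (A^⊗3)[1][0] = 1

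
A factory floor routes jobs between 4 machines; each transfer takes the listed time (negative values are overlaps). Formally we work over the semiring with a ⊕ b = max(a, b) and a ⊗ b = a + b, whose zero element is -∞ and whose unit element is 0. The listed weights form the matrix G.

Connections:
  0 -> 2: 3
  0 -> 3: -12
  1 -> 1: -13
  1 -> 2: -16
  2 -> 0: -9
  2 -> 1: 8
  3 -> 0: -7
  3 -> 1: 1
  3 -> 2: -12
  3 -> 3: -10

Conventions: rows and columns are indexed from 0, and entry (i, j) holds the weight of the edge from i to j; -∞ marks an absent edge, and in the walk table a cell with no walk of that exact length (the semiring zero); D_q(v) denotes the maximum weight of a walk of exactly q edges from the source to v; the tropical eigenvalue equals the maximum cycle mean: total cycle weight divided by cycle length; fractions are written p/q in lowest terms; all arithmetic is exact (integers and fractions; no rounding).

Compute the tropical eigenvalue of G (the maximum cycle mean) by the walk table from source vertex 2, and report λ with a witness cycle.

q=0: [-∞, -∞, 0, -∞]
q=1: [-9, 8, -∞, -∞]
q=2: [-∞, -5, -6, -21]
q=3: [-15, 2, -21, -31]
q=4: [-30, -11, -12, -27]
Optimal cycle mean attained by: cycle 0->2->0, total 3 + (-9), length 2.
Answer: λ = -3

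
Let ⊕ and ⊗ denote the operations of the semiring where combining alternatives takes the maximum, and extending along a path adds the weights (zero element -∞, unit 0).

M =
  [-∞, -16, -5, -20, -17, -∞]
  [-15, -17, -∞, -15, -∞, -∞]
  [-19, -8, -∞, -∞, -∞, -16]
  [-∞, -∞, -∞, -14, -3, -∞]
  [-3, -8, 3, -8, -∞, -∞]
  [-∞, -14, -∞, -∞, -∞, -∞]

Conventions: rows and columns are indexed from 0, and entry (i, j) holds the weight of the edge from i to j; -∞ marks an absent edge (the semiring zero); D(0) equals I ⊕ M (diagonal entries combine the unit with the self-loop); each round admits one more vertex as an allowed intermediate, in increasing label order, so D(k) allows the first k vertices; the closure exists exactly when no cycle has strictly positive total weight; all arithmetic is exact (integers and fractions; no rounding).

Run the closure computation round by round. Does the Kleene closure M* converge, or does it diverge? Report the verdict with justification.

D(0):
  [0, -16, -5, -20, -17, -∞]
  [-15, 0, -∞, -15, -∞, -∞]
  [-19, -8, 0, -∞, -∞, -16]
  [-∞, -∞, -∞, 0, -3, -∞]
  [-3, -8, 3, -8, 0, -∞]
  [-∞, -14, -∞, -∞, -∞, 0]
D(1):
  [0, -16, -5, -20, -17, -∞]
  [-15, 0, -20, -15, -32, -∞]
  [-19, -8, 0, -39, -36, -16]
  [-∞, -∞, -∞, 0, -3, -∞]
  [-3, -8, 3, -8, 0, -∞]
  [-∞, -14, -∞, -∞, -∞, 0]
D(2):
  [0, -16, -5, -20, -17, -∞]
  [-15, 0, -20, -15, -32, -∞]
  [-19, -8, 0, -23, -36, -16]
  [-∞, -∞, -∞, 0, -3, -∞]
  [-3, -8, 3, -8, 0, -∞]
  [-29, -14, -34, -29, -46, 0]
D(3):
  [0, -13, -5, -20, -17, -21]
  [-15, 0, -20, -15, -32, -36]
  [-19, -8, 0, -23, -36, -16]
  [-∞, -∞, -∞, 0, -3, -∞]
  [-3, -5, 3, -8, 0, -13]
  [-29, -14, -34, -29, -46, 0]
D(4):
  [0, -13, -5, -20, -17, -21]
  [-15, 0, -20, -15, -18, -36]
  [-19, -8, 0, -23, -26, -16]
  [-∞, -∞, -∞, 0, -3, -∞]
  [-3, -5, 3, -8, 0, -13]
  [-29, -14, -34, -29, -32, 0]
D(5):
  [0, -13, -5, -20, -17, -21]
  [-15, 0, -15, -15, -18, -31]
  [-19, -8, 0, -23, -26, -16]
  [-6, -8, 0, 0, -3, -16]
  [-3, -5, 3, -8, 0, -13]
  [-29, -14, -29, -29, -32, 0]
D(6):
  [0, -13, -5, -20, -17, -21]
  [-15, 0, -15, -15, -18, -31]
  [-19, -8, 0, -23, -26, -16]
  [-6, -8, 0, 0, -3, -16]
  [-3, -5, 3, -8, 0, -13]
  [-29, -14, -29, -29, -32, 0]
Key observation: every diagonal entry stays at the unit through all rounds, so no improving cycle exists.
Answer: CONVERGES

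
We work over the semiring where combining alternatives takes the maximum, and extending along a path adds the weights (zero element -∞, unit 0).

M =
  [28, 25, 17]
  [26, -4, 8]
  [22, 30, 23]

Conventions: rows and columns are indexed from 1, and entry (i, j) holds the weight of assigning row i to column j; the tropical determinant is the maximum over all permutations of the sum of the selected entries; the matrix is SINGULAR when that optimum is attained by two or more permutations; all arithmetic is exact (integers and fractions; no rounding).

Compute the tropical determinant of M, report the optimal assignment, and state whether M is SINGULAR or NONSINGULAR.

σ = (1, 2, 3): 28 + (-4) + 23 = 47
σ = (1, 3, 2): 28 + 8 + 30 = 66
σ = (2, 1, 3): 25 + 26 + 23 = 74
σ = (2, 3, 1): 25 + 8 + 22 = 55
σ = (3, 1, 2): 17 + 26 + 30 = 73
σ = (3, 2, 1): 17 + (-4) + 22 = 35
Optimal value attained by: σ = (2, 1, 3).
Answer: det⊕(M) = 74; verdict: NONSINGULAR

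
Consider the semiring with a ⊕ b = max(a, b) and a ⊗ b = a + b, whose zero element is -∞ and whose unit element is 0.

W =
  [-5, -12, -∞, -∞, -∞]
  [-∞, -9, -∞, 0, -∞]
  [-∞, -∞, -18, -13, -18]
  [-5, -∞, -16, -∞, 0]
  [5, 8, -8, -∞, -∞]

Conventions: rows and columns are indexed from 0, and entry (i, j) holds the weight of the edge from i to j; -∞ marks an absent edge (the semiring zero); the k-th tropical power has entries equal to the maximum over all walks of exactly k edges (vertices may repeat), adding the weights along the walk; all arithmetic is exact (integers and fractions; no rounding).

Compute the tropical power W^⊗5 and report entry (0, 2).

W^⊗2:
  [-10, -17, -∞, -12, -∞]
  [-5, -18, -16, -9, 0]
  [-13, -10, -26, -31, -13]
  [5, 8, -8, -29, -34]
  [0, -1, -26, 8, -26]
W^⊗3:
  [-15, -22, -28, -17, -12]
  [5, 8, -8, -18, -9]
  [-8, -5, -21, -10, -31]
  [0, -1, -26, 8, -26]
  [3, -10, -8, -1, 8]
W^⊗4:
  [-7, -4, -20, -22, -17]
  [0, -1, -17, 8, -18]
  [-13, -14, -26, -5, -10]
  [3, -10, -8, -1, 8]
  [13, 16, 0, -10, -1]
W^⊗5:
  [-12, -9, -25, -4, -22]
  [3, -10, -8, -1, 8]
  [-5, -2, -18, -14, -5]
  [13, 16, 0, -10, -1]
  [8, 7, -9, 16, -10]
Key observation: the optimum is the walk 0->0->1->3->4->2, with weight (-5) + (-12) + 0 + 0 + (-8) = -25.
Optimal value attained by: walk 0->0->1->3->4->2.
Answer: (W^⊗5)[0][2] = -25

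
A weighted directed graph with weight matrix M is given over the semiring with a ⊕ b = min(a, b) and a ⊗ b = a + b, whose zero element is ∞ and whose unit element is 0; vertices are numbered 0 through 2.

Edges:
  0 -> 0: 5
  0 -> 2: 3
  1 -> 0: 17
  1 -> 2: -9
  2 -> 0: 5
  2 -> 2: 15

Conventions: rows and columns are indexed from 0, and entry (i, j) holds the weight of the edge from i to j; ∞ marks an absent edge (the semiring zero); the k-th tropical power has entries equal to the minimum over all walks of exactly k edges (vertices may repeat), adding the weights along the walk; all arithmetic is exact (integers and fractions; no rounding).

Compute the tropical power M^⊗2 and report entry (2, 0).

M^⊗2:
  [8, ∞, 8]
  [-4, ∞, 6]
  [10, ∞, 8]
Key observation: the optimum is the walk 2->0->0, with weight 5 + 5 = 10.
Optimal value attained by: walk 2->0->0.
Answer: (M^⊗2)[2][0] = 10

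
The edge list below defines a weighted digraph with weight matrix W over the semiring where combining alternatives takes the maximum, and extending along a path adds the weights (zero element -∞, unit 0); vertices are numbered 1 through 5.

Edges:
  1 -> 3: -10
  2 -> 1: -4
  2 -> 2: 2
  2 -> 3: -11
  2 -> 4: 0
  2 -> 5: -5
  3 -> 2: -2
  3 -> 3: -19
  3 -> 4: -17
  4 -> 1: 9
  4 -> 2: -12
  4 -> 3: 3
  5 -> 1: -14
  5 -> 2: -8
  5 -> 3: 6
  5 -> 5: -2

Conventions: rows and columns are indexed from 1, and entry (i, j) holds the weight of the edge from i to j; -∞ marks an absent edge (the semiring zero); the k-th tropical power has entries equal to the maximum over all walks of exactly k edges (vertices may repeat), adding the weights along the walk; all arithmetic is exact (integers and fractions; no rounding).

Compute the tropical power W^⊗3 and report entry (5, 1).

W^⊗2:
  [-∞, -12, -29, -27, -∞]
  [9, 4, 3, 2, -3]
  [-6, 0, -13, -2, -7]
  [-16, 1, -1, -12, -17]
  [-12, 4, 4, -8, -4]
W^⊗3:
  [-16, -10, -23, -12, -17]
  [11, 6, 5, 4, -1]
  [7, 2, 1, 0, -5]
  [-3, 3, -9, 1, -4]
  [1, 6, 2, 4, -1]
Key observation: the optimum is the walk 5->2->4->1, with weight (-8) + 0 + 9 = 1.
Optimal value attained by: walk 5->2->4->1.
Answer: (W^⊗3)[5][1] = 1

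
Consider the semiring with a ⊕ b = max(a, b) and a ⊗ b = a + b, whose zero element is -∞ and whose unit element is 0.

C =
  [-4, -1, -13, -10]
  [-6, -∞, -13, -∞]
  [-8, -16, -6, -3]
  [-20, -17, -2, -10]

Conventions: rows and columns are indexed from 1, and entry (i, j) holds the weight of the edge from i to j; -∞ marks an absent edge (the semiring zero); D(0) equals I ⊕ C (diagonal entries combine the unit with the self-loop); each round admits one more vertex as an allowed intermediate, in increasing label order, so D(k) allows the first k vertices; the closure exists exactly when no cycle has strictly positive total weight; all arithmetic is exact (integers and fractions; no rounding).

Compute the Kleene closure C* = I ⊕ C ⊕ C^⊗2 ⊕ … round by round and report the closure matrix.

D(0):
  [0, -1, -13, -10]
  [-6, 0, -13, -∞]
  [-8, -16, 0, -3]
  [-20, -17, -2, 0]
D(1):
  [0, -1, -13, -10]
  [-6, 0, -13, -16]
  [-8, -9, 0, -3]
  [-20, -17, -2, 0]
D(2):
  [0, -1, -13, -10]
  [-6, 0, -13, -16]
  [-8, -9, 0, -3]
  [-20, -17, -2, 0]
D(3):
  [0, -1, -13, -10]
  [-6, 0, -13, -16]
  [-8, -9, 0, -3]
  [-10, -11, -2, 0]
D(4):
  [0, -1, -12, -10]
  [-6, 0, -13, -16]
  [-8, -9, 0, -3]
  [-10, -11, -2, 0]
Answer: C* = [[0, -1, -12, -10], [-6, 0, -13, -16], [-8, -9, 0, -3], [-10, -11, -2, 0]]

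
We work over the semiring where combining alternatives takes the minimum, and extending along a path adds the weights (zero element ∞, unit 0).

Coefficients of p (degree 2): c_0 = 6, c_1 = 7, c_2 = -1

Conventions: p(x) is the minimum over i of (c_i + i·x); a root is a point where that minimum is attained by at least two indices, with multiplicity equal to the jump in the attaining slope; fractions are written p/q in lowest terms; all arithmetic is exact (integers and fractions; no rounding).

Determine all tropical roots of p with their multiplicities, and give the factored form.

hull edge (i=0, c=6) to (i=2, c=-1): slope -7/2, span 2
Factored form: p(x) = -1 ⊗ (x ⊕ 7/2) ⊗ (x ⊕ 7/2)
Answer: roots = 7/2 (mult 2)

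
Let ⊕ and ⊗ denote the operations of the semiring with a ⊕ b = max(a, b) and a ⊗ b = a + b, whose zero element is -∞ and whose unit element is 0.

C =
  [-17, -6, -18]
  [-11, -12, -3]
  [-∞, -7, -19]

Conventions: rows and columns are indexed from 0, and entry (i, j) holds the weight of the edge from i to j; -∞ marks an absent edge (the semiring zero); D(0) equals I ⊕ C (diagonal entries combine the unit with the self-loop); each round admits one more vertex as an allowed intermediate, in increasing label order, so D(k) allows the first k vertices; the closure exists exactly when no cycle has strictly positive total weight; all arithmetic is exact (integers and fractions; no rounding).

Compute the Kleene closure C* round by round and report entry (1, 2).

D(0):
  [0, -6, -18]
  [-11, 0, -3]
  [-∞, -7, 0]
D(1):
  [0, -6, -18]
  [-11, 0, -3]
  [-∞, -7, 0]
D(2):
  [0, -6, -9]
  [-11, 0, -3]
  [-18, -7, 0]
D(3):
  [0, -6, -9]
  [-11, 0, -3]
  [-18, -7, 0]
Answer: C*[1][2] = -3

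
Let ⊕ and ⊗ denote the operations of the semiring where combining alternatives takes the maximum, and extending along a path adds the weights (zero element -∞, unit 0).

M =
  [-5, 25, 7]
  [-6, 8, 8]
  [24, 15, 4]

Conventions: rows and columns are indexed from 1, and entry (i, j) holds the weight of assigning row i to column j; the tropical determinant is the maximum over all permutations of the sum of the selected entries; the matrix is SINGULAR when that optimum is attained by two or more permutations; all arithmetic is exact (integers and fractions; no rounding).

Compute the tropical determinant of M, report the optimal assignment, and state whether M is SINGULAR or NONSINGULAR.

σ = (1, 2, 3): (-5) + 8 + 4 = 7
σ = (1, 3, 2): (-5) + 8 + 15 = 18
σ = (2, 1, 3): 25 + (-6) + 4 = 23
σ = (2, 3, 1): 25 + 8 + 24 = 57
σ = (3, 1, 2): 7 + (-6) + 15 = 16
σ = (3, 2, 1): 7 + 8 + 24 = 39
Optimal value attained by: σ = (2, 3, 1).
Answer: det⊕(M) = 57; verdict: NONSINGULAR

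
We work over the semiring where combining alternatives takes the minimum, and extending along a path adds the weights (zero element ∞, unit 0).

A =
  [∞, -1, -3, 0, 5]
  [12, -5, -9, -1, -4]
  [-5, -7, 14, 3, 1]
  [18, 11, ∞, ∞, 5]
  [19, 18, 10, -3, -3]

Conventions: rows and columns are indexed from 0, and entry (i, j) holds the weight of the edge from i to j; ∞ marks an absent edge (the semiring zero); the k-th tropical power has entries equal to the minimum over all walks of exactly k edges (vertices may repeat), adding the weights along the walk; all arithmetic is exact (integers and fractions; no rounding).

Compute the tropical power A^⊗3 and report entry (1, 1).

A^⊗2:
  [-8, -10, -10, -2, -5]
  [-14, -16, -14, -7, -9]
  [5, -12, -16, -8, -11]
  [23, 6, 2, 2, 2]
  [5, 3, 7, -6, -6]
A^⊗3:
  [-15, -17, -19, -11, -14]
  [-19, -21, -25, -17, -20]
  [-21, -23, -21, -14, -16]
  [-3, -5, -3, -1, -1]
  [2, -2, -6, -9, -9]
Key observation: the optimum is the walk 1->1->2->1, with weight (-5) + (-9) + (-7) = -21.
Optimal value attained by: walk 1->1->2->1.
Answer: (A^⊗3)[1][1] = -21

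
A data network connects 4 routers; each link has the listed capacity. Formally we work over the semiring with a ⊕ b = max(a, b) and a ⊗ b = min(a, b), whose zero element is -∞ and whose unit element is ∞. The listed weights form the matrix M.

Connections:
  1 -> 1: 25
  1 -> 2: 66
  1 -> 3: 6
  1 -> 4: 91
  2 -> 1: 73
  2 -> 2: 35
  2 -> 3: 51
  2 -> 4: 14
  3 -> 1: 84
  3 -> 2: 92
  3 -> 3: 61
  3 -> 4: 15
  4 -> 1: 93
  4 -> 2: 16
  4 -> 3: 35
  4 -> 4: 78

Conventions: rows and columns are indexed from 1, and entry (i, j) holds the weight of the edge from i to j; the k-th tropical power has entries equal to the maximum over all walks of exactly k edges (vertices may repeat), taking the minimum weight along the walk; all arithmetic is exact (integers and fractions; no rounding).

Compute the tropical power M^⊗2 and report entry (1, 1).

M^⊗2:
  [91, 35, 51, 78]
  [51, 66, 51, 73]
  [73, 66, 61, 84]
  [78, 66, 35, 91]
Key observation: the optimum is the walk 1->4->1, with weight 91 min 93 = 91.
Optimal value attained by: walk 1->4->1.
Answer: (M^⊗2)[1][1] = 91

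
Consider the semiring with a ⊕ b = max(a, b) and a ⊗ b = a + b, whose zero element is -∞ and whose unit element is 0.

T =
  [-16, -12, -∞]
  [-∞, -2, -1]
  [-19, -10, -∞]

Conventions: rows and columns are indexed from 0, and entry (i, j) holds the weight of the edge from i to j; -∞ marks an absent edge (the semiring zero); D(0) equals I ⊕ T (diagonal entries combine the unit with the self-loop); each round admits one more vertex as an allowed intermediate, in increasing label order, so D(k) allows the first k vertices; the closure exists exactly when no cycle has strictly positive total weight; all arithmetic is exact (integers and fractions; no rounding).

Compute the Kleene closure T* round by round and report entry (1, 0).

D(0):
  [0, -12, -∞]
  [-∞, 0, -1]
  [-19, -10, 0]
D(1):
  [0, -12, -∞]
  [-∞, 0, -1]
  [-19, -10, 0]
D(2):
  [0, -12, -13]
  [-∞, 0, -1]
  [-19, -10, 0]
D(3):
  [0, -12, -13]
  [-20, 0, -1]
  [-19, -10, 0]
Answer: T*[1][0] = -20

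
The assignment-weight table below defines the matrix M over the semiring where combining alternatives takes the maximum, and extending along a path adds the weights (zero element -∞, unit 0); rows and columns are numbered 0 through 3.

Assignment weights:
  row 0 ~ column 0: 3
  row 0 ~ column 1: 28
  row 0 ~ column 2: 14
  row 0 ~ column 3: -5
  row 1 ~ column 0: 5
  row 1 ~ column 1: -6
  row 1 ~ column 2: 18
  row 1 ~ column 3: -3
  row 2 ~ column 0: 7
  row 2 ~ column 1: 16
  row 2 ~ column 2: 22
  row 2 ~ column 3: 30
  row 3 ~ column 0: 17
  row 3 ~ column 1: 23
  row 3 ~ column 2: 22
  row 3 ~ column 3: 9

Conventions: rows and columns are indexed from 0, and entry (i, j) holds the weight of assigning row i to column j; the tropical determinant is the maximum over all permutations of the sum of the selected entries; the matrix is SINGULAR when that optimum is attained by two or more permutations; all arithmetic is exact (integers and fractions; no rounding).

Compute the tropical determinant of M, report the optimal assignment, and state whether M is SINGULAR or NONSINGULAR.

σ = (0, 1, 2, 3): 3 + (-6) + 22 + 9 = 28
σ = (0, 1, 3, 2): 3 + (-6) + 30 + 22 = 49
σ = (0, 2, 1, 3): 3 + 18 + 16 + 9 = 46
σ = (0, 2, 3, 1): 3 + 18 + 30 + 23 = 74
σ = (0, 3, 1, 2): 3 + (-3) + 16 + 22 = 38
σ = (0, 3, 2, 1): 3 + (-3) + 22 + 23 = 45
σ = (1, 0, 2, 3): 28 + 5 + 22 + 9 = 64
σ = (1, 0, 3, 2): 28 + 5 + 30 + 22 = 85
σ = (1, 2, 0, 3): 28 + 18 + 7 + 9 = 62
σ = (1, 2, 3, 0): 28 + 18 + 30 + 17 = 93
σ = (1, 3, 0, 2): 28 + (-3) + 7 + 22 = 54
σ = (1, 3, 2, 0): 28 + (-3) + 22 + 17 = 64
σ = (2, 0, 1, 3): 14 + 5 + 16 + 9 = 44
σ = (2, 0, 3, 1): 14 + 5 + 30 + 23 = 72
σ = (2, 1, 0, 3): 14 + (-6) + 7 + 9 = 24
σ = (2, 1, 3, 0): 14 + (-6) + 30 + 17 = 55
σ = (2, 3, 0, 1): 14 + (-3) + 7 + 23 = 41
σ = (2, 3, 1, 0): 14 + (-3) + 16 + 17 = 44
σ = (3, 0, 1, 2): (-5) + 5 + 16 + 22 = 38
σ = (3, 0, 2, 1): (-5) + 5 + 22 + 23 = 45
σ = (3, 1, 0, 2): (-5) + (-6) + 7 + 22 = 18
σ = (3, 1, 2, 0): (-5) + (-6) + 22 + 17 = 28
σ = (3, 2, 0, 1): (-5) + 18 + 7 + 23 = 43
σ = (3, 2, 1, 0): (-5) + 18 + 16 + 17 = 46
Optimal value attained by: σ = (1, 2, 3, 0).
Answer: det⊕(M) = 93; verdict: NONSINGULAR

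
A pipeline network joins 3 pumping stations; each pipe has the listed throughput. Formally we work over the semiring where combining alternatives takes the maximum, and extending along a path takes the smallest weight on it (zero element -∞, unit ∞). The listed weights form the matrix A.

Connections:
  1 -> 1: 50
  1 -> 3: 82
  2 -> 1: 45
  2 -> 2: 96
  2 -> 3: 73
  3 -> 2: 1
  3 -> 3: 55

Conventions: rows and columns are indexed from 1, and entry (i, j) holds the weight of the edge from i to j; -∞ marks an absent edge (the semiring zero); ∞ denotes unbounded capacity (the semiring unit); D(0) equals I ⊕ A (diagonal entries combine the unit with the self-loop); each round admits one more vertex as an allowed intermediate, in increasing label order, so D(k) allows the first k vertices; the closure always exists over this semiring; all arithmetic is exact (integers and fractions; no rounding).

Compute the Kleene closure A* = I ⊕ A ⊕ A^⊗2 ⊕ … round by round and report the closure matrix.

D(0):
  [∞, -∞, 82]
  [45, ∞, 73]
  [-∞, 1, ∞]
D(1):
  [∞, -∞, 82]
  [45, ∞, 73]
  [-∞, 1, ∞]
D(2):
  [∞, -∞, 82]
  [45, ∞, 73]
  [1, 1, ∞]
D(3):
  [∞, 1, 82]
  [45, ∞, 73]
  [1, 1, ∞]
Answer: A* = [[∞, 1, 82], [45, ∞, 73], [1, 1, ∞]]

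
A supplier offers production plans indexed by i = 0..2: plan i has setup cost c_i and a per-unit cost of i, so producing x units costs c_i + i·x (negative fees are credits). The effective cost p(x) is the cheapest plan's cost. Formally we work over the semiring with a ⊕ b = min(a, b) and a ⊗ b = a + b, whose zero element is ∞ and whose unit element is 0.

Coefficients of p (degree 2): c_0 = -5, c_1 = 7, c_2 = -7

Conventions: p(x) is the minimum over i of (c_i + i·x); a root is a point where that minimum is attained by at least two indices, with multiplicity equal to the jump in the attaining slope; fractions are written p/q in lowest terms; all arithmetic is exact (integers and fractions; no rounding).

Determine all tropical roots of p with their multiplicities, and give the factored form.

hull edge (i=0, c=-5) to (i=2, c=-7): slope -1, span 2
Factored form: p(x) = -7 ⊗ (x ⊕ 1) ⊗ (x ⊕ 1)
Answer: roots = 1 (mult 2)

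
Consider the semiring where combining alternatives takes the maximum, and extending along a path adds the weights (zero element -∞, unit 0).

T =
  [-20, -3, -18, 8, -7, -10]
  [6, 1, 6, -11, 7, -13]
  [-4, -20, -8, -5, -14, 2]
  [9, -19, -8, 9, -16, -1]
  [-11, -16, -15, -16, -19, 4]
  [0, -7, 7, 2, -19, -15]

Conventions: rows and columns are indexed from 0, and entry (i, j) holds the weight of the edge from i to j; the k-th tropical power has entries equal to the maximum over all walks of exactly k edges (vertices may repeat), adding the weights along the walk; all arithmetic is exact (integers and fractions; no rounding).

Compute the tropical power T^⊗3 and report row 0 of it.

T^⊗2:
  [17, -2, 3, 17, 4, 7]
  [7, 3, 7, 14, 8, 11]
  [4, -5, 9, 4, -11, -6]
  [18, 6, 6, 18, 2, 8]
  [4, -3, 11, 6, -9, -11]
  [11, -3, -1, 11, 0, 9]
T^⊗3:
  [26, 14, 14, 26, 10, 16]
  [23, 4, 18, 23, 10, 13]
  [13, 1, 1, 13, 2, 11]
  [27, 15, 15, 27, 13, 17]
  [15, 1, 3, 15, 4, 13]
  [20, 8, 16, 20, 4, 10]
Answer: row 0 of T^⊗3 = [26, 14, 14, 26, 10, 16]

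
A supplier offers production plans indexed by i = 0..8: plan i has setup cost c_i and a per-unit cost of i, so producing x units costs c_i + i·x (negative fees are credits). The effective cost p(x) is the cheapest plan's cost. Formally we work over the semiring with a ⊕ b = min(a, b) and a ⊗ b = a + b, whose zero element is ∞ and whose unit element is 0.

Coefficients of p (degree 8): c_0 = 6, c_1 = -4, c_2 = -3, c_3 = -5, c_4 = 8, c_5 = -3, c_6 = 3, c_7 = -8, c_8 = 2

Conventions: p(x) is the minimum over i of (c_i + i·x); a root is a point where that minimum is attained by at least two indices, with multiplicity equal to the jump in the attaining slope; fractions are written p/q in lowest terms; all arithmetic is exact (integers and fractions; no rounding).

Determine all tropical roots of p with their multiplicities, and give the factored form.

hull edge (i=0, c=6) to (i=1, c=-4): slope -10, span 1
hull edge (i=1, c=-4) to (i=7, c=-8): slope -2/3, span 6
hull edge (i=7, c=-8) to (i=8, c=2): slope 10, span 1
Factored form: p(x) = 2 ⊗ (x ⊕ (-10)) ⊗ (x ⊕ 2/3) ⊗ (x ⊕ 2/3) ⊗ (x ⊕ 2/3) ⊗ (x ⊕ 2/3) ⊗ (x ⊕ 2/3) ⊗ (x ⊕ 2/3) ⊗ (x ⊕ 10)
Answer: roots = -10 (mult 1), 2/3 (mult 6), 10 (mult 1)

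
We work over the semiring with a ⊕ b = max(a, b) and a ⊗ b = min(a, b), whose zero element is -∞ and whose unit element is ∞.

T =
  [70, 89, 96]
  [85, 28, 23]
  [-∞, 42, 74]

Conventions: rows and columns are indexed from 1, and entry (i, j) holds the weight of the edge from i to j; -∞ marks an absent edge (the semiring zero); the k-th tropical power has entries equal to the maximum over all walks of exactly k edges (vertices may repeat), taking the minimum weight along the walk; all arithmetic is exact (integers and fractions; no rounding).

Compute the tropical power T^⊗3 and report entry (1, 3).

T^⊗2:
  [85, 70, 74]
  [70, 85, 85]
  [42, 42, 74]
T^⊗3:
  [70, 85, 85]
  [85, 70, 74]
  [42, 42, 74]
Key observation: the optimum is the walk 1->2->1->3, with weight 89 min 85 min 96 = 85.
Optimal value attained by: walk 1->2->1->3.
Answer: (T^⊗3)[1][3] = 85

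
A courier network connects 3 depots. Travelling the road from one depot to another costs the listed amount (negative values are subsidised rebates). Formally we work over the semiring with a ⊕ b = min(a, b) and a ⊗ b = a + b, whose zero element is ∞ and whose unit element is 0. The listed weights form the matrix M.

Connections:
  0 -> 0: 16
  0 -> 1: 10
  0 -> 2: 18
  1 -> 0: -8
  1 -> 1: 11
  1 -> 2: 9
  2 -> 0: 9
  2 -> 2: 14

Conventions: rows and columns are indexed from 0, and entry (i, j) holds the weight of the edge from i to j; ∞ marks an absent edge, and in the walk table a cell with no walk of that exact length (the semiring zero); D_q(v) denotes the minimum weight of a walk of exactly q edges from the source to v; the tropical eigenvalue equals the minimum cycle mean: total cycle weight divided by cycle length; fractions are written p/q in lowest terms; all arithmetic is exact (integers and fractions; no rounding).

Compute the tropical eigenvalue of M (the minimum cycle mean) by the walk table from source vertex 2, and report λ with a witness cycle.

q=0: [∞, ∞, 0]
q=1: [9, ∞, 14]
q=2: [23, 19, 27]
q=3: [11, 30, 28]
Optimal cycle mean attained by: cycle 0->1->0, total 10 + (-8), length 2.
Answer: λ = 1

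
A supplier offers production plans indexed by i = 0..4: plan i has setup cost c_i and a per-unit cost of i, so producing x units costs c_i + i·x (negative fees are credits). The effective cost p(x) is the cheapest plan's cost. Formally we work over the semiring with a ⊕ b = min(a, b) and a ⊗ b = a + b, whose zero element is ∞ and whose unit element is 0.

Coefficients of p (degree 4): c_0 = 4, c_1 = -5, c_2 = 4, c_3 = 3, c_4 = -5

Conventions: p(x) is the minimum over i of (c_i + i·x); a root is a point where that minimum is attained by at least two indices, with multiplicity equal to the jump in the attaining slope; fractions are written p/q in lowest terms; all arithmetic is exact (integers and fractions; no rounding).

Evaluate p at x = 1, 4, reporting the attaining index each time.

p(1) = min(4+0·1=4, -5+1·1=-4, 4+2·1=6, 3+3·1=6, -5+4·1=-1) = -4 (attained by i=1)
p(4) = min(4+0·4=4, -5+1·4=-1, 4+2·4=12, 3+3·4=15, -5+4·4=11) = -1 (attained by i=1)
Answer: p(1) = -4; p(4) = -1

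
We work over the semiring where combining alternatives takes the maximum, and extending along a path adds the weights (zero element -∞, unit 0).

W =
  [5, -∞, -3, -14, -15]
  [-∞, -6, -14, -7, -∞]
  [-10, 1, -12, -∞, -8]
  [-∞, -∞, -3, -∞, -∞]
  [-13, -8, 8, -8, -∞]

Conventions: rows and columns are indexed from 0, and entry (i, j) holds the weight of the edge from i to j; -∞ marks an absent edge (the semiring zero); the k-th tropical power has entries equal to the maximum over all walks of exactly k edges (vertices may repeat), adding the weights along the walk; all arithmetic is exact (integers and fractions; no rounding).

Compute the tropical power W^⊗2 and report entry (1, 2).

W^⊗2:
  [10, -2, 2, -9, -10]
  [-24, -12, -10, -13, -22]
  [-5, -5, 0, -6, -20]
  [-13, -2, -15, -∞, -11]
  [-2, 9, -4, -15, 0]
Key observation: the optimum is the walk 1->3->2, with weight (-7) + (-3) = -10.
Optimal value attained by: walk 1->3->2.
Answer: (W^⊗2)[1][2] = -10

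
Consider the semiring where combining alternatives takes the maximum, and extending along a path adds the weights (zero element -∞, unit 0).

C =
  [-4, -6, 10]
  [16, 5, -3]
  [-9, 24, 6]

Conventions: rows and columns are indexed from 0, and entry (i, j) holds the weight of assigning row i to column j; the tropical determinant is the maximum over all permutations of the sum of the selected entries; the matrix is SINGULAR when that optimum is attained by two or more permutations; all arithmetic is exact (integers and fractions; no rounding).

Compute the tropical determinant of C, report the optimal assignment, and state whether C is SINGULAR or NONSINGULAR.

σ = (0, 1, 2): (-4) + 5 + 6 = 7
σ = (0, 2, 1): (-4) + (-3) + 24 = 17
σ = (1, 0, 2): (-6) + 16 + 6 = 16
σ = (1, 2, 0): (-6) + (-3) + (-9) = -18
σ = (2, 0, 1): 10 + 16 + 24 = 50
σ = (2, 1, 0): 10 + 5 + (-9) = 6
Optimal value attained by: σ = (2, 0, 1).
Answer: det⊕(C) = 50; verdict: NONSINGULAR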